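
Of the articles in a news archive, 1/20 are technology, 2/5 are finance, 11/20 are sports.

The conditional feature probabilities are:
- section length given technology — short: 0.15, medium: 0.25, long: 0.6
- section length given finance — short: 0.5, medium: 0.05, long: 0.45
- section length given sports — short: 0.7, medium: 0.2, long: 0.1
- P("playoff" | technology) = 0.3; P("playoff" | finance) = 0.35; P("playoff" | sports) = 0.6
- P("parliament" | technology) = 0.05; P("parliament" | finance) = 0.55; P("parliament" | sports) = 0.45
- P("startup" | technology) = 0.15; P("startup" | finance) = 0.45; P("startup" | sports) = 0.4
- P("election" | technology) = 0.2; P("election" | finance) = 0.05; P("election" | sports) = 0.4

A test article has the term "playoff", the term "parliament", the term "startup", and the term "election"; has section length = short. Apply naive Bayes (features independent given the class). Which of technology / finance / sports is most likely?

sports

technology: 0.05 × 0.15 × 0.3 × 0.05 × 0.15 × 0.2 = 0.000003375
finance: 0.4 × 0.5 × 0.35 × 0.55 × 0.45 × 0.05 = 0.00086625
sports: 0.55 × 0.7 × 0.6 × 0.45 × 0.4 × 0.4 = 0.016632
Highest score → sports.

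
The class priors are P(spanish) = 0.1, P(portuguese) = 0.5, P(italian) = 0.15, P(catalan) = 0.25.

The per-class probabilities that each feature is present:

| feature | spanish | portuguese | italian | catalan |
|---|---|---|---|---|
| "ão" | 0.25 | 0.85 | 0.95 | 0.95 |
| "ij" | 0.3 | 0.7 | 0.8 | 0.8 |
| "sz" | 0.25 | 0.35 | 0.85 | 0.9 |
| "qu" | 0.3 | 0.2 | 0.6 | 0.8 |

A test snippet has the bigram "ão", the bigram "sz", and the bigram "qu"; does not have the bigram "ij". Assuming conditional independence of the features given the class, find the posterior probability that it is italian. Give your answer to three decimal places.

spanish: 0.1 × 0.25 × (1−0.3) × 0.25 × 0.3 = 0.0013125
portuguese: 0.5 × 0.85 × (1−0.7) × 0.35 × 0.2 = 0.008925
italian: 0.15 × 0.95 × (1−0.8) × 0.85 × 0.6 = 0.014535
catalan: 0.25 × 0.95 × (1−0.8) × 0.9 × 0.8 = 0.0342
P(italian | x) = 0.014535 / 0.0589725 ≈ 0.246

0.246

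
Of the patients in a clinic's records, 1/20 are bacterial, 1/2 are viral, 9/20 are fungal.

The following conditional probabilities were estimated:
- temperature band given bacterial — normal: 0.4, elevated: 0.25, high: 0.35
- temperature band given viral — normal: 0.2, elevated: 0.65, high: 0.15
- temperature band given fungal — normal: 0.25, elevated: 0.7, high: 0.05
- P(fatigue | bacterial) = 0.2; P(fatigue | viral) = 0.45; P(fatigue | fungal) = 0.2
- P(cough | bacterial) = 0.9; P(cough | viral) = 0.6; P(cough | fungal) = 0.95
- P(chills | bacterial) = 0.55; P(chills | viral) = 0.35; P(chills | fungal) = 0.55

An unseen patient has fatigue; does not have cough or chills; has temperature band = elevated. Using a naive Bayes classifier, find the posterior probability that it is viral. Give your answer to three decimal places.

0.961

bacterial: 0.05 × 0.25 × 0.2 × (1−0.9) × (1−0.55) = 0.0001125
viral: 0.5 × 0.65 × 0.45 × (1−0.6) × (1−0.35) = 0.038025
fungal: 0.45 × 0.7 × 0.2 × (1−0.95) × (1−0.55) = 0.0014175
P(viral | x) = 0.038025 / 0.039555 ≈ 0.961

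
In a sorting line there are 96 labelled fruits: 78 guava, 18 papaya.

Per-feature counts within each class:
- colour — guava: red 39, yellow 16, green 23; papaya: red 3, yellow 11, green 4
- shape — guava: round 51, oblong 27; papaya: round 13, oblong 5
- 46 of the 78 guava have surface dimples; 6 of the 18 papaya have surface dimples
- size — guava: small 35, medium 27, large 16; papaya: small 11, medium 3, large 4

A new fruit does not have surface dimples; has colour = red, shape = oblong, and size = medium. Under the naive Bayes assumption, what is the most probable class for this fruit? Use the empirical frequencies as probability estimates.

guava: (78/96) × (39/78) × (27/78) × (32/78) × (27/78) ≈ 0.0199704
papaya: (18/96) × (3/18) × (5/18) × (12/18) × (3/18) ≈ 0.000964506
Highest score → guava.

guava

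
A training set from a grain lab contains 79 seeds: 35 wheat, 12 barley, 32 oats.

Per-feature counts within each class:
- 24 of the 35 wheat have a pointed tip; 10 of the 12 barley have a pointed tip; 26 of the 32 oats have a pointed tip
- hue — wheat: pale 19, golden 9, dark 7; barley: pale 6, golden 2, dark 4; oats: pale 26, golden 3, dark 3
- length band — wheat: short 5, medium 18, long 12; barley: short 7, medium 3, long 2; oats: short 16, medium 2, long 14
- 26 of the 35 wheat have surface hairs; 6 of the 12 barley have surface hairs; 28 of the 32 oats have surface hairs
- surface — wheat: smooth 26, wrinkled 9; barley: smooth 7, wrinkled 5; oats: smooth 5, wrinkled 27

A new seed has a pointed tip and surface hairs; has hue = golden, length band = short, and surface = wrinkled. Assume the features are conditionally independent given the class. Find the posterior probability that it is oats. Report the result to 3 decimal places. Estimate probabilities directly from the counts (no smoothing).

0.708

wheat: (35/79) × (24/35) × (9/35) × (5/35) × (26/35) × (9/35) ≈ 0.00213177
barley: (12/79) × (10/12) × (2/12) × (7/12) × (6/12) × (5/12) ≈ 0.00256388
oats: (32/79) × (26/32) × (3/32) × (16/32) × (28/32) × (27/32) ≈ 0.0113896
P(oats | x) = 0.0113896 / 0.01608525 ≈ 0.708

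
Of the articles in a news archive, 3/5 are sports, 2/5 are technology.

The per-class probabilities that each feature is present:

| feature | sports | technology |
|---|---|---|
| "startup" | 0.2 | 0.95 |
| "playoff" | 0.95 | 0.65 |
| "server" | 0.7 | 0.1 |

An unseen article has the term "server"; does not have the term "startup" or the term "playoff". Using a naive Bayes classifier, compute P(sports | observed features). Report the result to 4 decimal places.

sports: 0.6 × (1−0.2) × (1−0.95) × 0.7 = 0.0168
technology: 0.4 × (1−0.95) × (1−0.65) × 0.1 = 0.0007
P(sports | x) = 0.0168 / 0.0175 ≈ 0.9600

0.9600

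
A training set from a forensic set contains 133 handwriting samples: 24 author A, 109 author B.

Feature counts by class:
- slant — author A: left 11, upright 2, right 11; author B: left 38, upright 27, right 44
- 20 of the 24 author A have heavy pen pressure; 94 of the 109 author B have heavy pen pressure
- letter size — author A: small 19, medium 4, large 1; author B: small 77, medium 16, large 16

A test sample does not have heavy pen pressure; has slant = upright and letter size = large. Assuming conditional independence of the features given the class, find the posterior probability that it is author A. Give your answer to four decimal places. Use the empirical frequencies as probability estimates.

author A: (24/133) × (2/24) × (4/24) × (1/24) ≈ 0.000104428
author B: (109/133) × (27/109) × (15/109) × (16/109) ≈ 0.00410082
P(author A | x) = 0.000104428 / 0.004205248 ≈ 0.0248

0.0248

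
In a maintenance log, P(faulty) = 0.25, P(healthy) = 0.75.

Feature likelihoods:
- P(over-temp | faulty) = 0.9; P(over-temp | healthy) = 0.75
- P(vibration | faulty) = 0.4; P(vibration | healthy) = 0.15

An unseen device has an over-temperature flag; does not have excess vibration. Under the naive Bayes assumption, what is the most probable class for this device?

faulty: 0.25 × 0.9 × (1−0.4) = 0.135
healthy: 0.75 × 0.75 × (1−0.15) = 0.478125
Highest score → healthy.

healthy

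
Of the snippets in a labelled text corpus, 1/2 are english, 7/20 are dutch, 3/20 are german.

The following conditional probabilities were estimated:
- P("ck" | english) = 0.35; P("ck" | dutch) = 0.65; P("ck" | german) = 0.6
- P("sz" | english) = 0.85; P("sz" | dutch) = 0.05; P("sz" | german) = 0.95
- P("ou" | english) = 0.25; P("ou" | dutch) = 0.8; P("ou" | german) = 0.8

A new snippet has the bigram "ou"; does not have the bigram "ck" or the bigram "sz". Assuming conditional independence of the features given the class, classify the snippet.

english: 0.5 × (1−0.35) × (1−0.85) × 0.25 = 0.0121875
dutch: 0.35 × (1−0.65) × (1−0.05) × 0.8 = 0.0931
german: 0.15 × (1−0.6) × (1−0.95) × 0.8 = 0.0024
Highest score → dutch.

dutch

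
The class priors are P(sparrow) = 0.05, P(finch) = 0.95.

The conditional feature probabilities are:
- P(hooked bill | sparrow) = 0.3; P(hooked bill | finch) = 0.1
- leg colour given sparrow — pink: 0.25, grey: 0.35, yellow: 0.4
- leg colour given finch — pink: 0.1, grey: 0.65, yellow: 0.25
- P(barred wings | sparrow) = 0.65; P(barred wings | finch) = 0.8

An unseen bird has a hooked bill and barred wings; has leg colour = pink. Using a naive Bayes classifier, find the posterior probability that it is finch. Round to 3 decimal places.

0.757

sparrow: 0.05 × 0.3 × 0.25 × 0.65 = 0.0024375
finch: 0.95 × 0.1 × 0.1 × 0.8 = 0.0076
P(finch | x) = 0.0076 / 0.0100375 ≈ 0.757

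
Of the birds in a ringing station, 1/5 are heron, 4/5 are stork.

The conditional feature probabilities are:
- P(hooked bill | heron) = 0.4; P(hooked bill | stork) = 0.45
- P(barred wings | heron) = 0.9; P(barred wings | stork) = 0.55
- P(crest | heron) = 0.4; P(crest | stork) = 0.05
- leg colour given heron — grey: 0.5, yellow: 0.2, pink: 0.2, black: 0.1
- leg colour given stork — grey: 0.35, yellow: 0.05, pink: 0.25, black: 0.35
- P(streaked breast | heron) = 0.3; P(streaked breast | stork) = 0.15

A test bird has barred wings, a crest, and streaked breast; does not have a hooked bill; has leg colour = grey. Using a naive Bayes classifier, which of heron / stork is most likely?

heron

heron: 0.2 × (1−0.4) × 0.9 × 0.4 × 0.5 × 0.3 = 0.00648
stork: 0.8 × (1−0.45) × 0.55 × 0.05 × 0.35 × 0.15 = 0.00063525
Highest score → heron.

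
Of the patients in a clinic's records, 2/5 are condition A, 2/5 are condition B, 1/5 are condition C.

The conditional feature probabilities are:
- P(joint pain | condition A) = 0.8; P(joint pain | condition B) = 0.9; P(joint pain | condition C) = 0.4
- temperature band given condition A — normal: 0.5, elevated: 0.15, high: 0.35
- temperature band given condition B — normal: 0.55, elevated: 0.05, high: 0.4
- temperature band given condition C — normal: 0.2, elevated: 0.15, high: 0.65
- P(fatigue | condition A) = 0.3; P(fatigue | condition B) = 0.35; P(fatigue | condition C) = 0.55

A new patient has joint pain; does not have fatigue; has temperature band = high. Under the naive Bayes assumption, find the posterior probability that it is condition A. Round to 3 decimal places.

condition A: 0.4 × 0.8 × 0.35 × (1−0.3) = 0.0784
condition B: 0.4 × 0.9 × 0.4 × (1−0.35) = 0.0936
condition C: 0.2 × 0.4 × 0.65 × (1−0.55) = 0.0234
P(condition A | x) = 0.0784 / 0.1954 ≈ 0.401

0.401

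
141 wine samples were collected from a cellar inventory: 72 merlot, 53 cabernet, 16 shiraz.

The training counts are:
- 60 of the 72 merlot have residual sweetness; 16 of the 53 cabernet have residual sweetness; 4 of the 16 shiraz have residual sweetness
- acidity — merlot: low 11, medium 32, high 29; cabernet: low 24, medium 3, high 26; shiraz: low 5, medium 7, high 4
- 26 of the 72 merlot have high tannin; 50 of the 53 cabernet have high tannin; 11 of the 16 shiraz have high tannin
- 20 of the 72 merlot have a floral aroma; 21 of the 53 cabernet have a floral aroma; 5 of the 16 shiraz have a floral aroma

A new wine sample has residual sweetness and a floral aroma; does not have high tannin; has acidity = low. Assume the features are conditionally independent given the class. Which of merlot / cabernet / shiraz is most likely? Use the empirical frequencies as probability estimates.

merlot

merlot: (72/141) × (60/72) × (11/72) × (46/72) × (20/72) ≈ 0.0115376
cabernet: (53/141) × (16/53) × (24/53) × (3/53) × (21/53) ≈ 0.00115246
shiraz: (16/141) × (4/16) × (5/16) × (5/16) × (5/16) ≈ 0.000865747
Highest score → merlot.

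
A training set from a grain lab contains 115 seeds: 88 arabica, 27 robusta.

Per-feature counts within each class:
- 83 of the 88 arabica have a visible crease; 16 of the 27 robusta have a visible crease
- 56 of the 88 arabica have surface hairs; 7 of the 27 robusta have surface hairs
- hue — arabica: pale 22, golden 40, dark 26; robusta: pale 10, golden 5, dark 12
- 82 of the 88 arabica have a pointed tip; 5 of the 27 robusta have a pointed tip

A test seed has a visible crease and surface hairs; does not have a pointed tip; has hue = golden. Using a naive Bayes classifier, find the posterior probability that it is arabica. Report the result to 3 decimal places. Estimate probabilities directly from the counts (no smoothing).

0.723

arabica: (88/115) × (83/88) × (56/88) × (40/88) × (6/88) ≈ 0.0142341
robusta: (27/115) × (16/27) × (7/27) × (5/27) × (22/27) ≈ 0.00544279
P(arabica | x) = 0.0142341 / 0.01967689 ≈ 0.723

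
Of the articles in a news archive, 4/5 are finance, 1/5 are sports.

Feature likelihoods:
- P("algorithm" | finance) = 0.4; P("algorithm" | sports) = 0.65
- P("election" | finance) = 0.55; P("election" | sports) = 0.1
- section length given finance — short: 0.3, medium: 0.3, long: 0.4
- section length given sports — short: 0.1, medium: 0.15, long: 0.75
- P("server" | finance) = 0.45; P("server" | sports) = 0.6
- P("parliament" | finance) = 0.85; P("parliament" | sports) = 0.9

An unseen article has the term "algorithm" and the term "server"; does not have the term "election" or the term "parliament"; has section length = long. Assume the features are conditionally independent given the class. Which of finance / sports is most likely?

finance: 0.8 × 0.4 × (1−0.55) × 0.4 × 0.45 × (1−0.85) = 0.003888
sports: 0.2 × 0.65 × (1−0.1) × 0.75 × 0.6 × (1−0.9) = 0.005265
Highest score → sports.

sports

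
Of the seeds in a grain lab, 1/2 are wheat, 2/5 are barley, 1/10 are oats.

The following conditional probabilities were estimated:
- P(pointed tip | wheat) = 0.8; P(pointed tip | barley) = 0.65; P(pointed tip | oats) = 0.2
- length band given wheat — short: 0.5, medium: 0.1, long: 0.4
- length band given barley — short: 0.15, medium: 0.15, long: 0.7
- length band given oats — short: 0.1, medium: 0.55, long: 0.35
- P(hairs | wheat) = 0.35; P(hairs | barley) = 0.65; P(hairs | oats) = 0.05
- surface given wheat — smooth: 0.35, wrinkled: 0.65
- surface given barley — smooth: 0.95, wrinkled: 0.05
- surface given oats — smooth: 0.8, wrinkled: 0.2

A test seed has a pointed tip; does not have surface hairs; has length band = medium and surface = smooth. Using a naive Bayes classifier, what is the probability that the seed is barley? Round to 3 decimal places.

wheat: 0.5 × 0.8 × 0.1 × (1−0.35) × 0.35 = 0.0091
barley: 0.4 × 0.65 × 0.15 × (1−0.65) × 0.95 = 0.0129675
oats: 0.1 × 0.2 × 0.55 × (1−0.05) × 0.8 = 0.00836
P(barley | x) = 0.0129675 / 0.0304275 ≈ 0.426

0.426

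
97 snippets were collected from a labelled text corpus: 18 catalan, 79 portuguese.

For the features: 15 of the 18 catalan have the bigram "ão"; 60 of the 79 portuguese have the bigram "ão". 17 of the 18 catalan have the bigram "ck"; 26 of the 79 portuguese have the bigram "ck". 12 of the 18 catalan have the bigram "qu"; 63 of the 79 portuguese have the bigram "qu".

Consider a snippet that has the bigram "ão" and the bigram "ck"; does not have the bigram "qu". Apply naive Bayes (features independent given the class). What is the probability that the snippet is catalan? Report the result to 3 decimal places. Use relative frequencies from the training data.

catalan: (18/97) × (15/18) × (17/18) × (6/18) ≈ 0.0486827
portuguese: (79/97) × (60/79) × (26/79) × (16/79) ≈ 0.0412305
P(catalan | x) = 0.0486827 / 0.0899132 ≈ 0.541

0.541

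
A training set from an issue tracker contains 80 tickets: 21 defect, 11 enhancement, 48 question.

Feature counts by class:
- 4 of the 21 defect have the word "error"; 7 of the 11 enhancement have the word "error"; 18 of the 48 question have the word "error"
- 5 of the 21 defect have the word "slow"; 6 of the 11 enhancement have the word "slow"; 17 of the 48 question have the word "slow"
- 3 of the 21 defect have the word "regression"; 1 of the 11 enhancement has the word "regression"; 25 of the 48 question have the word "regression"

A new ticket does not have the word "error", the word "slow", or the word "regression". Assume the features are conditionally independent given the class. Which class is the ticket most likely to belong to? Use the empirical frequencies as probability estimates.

defect

defect: (21/80) × (17/21) × (16/21) × (18/21) ≈ 0.138776
enhancement: (11/80) × (4/11) × (5/11) × (10/11) ≈ 0.0206612
question: (48/80) × (30/48) × (31/48) × (23/48) ≈ 0.116048
Highest score → defect.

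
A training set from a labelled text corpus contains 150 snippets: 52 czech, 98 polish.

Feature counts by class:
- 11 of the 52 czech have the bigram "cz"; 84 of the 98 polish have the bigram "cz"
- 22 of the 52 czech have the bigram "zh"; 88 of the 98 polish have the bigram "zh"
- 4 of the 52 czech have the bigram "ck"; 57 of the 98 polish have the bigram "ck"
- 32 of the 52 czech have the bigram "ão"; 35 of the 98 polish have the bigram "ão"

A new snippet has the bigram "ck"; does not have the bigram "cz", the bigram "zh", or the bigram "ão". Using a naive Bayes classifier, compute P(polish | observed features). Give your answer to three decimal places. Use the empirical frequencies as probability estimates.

0.433

czech: (52/150) × (41/52) × (30/52) × (4/52) × (20/52) ≈ 0.00466545
polish: (98/150) × (14/98) × (10/98) × (57/98) × (63/98) ≈ 0.00356102
P(polish | x) = 0.00356102 / 0.00822647 ≈ 0.433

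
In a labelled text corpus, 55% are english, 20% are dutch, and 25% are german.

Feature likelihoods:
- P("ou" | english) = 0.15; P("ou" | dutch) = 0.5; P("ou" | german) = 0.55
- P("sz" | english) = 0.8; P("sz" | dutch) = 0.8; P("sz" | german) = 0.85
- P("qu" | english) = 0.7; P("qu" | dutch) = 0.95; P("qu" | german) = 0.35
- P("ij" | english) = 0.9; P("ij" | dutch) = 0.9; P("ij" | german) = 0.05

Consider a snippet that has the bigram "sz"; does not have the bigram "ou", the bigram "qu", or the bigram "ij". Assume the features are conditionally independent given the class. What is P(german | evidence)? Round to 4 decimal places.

0.8356

english: 0.55 × (1−0.15) × 0.8 × (1−0.7) × (1−0.9) = 0.01122
dutch: 0.2 × (1−0.5) × 0.8 × (1−0.95) × (1−0.9) = 0.0004
german: 0.25 × (1−0.55) × 0.85 × (1−0.35) × (1−0.05) = 0.0590484375
P(german | x) = 0.0590484375 / 0.0706684375 ≈ 0.8356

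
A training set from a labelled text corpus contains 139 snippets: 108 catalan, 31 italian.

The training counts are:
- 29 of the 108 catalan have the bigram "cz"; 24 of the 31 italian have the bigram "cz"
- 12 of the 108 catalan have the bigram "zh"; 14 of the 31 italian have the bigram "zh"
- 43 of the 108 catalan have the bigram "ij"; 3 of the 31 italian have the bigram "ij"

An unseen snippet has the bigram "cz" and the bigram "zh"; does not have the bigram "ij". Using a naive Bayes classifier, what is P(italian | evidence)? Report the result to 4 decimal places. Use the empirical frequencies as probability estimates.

0.8347

catalan: (108/139) × (29/108) × (12/108) × (65/108) ≈ 0.0139518
italian: (31/139) × (24/31) × (14/31) × (28/31) ≈ 0.0704302
P(italian | x) = 0.0704302 / 0.084382 ≈ 0.8347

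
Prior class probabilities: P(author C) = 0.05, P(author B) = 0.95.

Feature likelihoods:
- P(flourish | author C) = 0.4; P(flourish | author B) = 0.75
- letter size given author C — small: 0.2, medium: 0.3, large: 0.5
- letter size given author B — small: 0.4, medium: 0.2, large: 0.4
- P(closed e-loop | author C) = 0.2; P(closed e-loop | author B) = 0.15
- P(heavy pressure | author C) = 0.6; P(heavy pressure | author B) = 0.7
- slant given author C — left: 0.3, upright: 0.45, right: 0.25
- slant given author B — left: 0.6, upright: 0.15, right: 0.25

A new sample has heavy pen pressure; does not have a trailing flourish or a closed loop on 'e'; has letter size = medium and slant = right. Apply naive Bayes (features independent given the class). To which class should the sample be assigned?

author B

author C: 0.05 × (1−0.4) × 0.3 × (1−0.2) × 0.6 × 0.25 = 0.00108
author B: 0.95 × (1−0.75) × 0.2 × (1−0.15) × 0.7 × 0.25 = 0.007065625
Highest score → author B.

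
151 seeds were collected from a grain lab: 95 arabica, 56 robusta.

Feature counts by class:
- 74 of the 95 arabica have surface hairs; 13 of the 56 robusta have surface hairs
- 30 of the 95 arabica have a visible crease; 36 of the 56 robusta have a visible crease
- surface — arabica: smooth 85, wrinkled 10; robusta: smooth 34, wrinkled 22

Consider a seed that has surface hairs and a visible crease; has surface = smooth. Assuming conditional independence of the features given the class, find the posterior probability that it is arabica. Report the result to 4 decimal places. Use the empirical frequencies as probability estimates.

0.8047

arabica: (95/151) × (74/95) × (30/95) × (85/95) ≈ 0.138467
robusta: (56/151) × (13/56) × (36/56) × (34/56) ≈ 0.0336025
P(arabica | x) = 0.138467 / 0.1720695 ≈ 0.8047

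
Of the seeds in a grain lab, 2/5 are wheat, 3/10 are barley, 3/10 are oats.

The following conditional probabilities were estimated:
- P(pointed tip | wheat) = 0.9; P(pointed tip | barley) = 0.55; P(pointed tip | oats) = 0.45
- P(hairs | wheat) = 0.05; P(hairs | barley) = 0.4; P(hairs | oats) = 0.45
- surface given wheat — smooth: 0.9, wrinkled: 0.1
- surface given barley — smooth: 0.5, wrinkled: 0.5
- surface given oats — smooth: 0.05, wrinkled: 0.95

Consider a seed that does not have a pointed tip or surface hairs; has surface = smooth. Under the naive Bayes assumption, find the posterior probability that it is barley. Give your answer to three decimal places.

0.511

wheat: 0.4 × (1−0.9) × (1−0.05) × 0.9 = 0.0342
barley: 0.3 × (1−0.55) × (1−0.4) × 0.5 = 0.0405
oats: 0.3 × (1−0.45) × (1−0.45) × 0.05 = 0.0045375
P(barley | x) = 0.0405 / 0.0792375 ≈ 0.511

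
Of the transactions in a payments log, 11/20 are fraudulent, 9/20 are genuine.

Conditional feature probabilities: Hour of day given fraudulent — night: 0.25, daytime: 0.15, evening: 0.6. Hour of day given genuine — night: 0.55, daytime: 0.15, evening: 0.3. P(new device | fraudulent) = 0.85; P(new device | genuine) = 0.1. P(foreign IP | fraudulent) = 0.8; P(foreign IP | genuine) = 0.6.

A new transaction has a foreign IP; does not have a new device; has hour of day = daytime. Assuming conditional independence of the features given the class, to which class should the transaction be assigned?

fraudulent: 0.55 × 0.15 × (1−0.85) × 0.8 = 0.0099
genuine: 0.45 × 0.15 × (1−0.1) × 0.6 = 0.03645
Highest score → genuine.

genuine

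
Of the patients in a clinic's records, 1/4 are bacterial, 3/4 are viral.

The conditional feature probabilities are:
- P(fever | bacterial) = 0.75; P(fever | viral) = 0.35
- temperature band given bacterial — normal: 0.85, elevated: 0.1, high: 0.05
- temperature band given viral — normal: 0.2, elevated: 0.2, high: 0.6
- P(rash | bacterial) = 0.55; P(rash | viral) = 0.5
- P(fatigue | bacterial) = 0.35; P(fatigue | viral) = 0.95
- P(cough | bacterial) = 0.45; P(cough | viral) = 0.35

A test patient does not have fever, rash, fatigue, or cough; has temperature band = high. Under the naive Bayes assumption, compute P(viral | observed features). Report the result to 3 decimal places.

0.904

bacterial: 0.25 × (1−0.75) × 0.05 × (1−0.55) × (1−0.35) × (1−0.45) = 0.000502734375
viral: 0.75 × (1−0.35) × 0.6 × (1−0.5) × (1−0.95) × (1−0.35) = 0.004753125
P(viral | x) = 0.004753125 / 0.005255859375 ≈ 0.904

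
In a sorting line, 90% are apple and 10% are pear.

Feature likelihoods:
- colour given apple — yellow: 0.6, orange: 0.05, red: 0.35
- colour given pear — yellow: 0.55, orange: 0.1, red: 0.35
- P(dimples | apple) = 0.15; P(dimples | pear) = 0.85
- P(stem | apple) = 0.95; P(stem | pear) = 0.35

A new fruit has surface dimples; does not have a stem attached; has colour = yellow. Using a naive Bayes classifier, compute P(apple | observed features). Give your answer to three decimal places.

apple: 0.9 × 0.6 × 0.15 × (1−0.95) = 0.00405
pear: 0.1 × 0.55 × 0.85 × (1−0.35) = 0.0303875
P(apple | x) = 0.00405 / 0.0344375 ≈ 0.118

0.118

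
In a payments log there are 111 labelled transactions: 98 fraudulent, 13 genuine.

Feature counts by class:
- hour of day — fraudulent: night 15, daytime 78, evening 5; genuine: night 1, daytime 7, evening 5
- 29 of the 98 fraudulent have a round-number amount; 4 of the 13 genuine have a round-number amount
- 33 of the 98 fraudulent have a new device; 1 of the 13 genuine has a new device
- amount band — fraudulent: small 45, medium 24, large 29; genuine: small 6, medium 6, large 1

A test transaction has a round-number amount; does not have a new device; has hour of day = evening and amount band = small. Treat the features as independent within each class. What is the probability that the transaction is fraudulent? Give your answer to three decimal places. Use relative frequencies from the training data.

0.407

fraudulent: (98/111) × (5/98) × (29/98) × (65/98) × (45/98) ≈ 0.00405969
genuine: (13/111) × (5/13) × (4/13) × (12/13) × (6/13) ≈ 0.00590486
P(fraudulent | x) = 0.00405969 / 0.00996455 ≈ 0.407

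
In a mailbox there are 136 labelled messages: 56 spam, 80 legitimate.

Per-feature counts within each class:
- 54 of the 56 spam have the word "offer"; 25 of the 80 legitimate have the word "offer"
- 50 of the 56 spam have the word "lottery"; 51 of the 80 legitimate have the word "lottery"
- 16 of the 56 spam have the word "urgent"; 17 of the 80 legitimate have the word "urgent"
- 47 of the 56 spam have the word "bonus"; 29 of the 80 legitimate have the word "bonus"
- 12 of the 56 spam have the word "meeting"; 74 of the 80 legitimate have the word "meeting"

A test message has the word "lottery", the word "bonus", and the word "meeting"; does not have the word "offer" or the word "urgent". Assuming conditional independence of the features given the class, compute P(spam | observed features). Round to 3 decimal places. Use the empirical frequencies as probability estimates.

0.024

spam: (56/136) × (2/56) × (50/56) × (40/56) × (47/56) × (12/56) ≈ 0.00168674
legitimate: (80/136) × (55/80) × (51/80) × (63/80) × (29/80) × (74/80) = 0.068077606201171875
P(spam | x) = 0.00168674 / 0.069764346201171875 ≈ 0.024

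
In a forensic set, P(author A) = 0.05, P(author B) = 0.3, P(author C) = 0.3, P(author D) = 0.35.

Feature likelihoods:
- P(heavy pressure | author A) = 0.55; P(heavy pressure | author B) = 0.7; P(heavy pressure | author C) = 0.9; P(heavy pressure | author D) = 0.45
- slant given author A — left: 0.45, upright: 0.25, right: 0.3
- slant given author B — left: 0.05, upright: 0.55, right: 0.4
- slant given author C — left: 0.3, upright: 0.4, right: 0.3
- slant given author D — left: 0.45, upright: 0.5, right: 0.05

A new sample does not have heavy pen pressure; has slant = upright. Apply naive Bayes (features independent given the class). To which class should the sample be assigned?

author D

author A: 0.05 × (1−0.55) × 0.25 = 0.005625
author B: 0.3 × (1−0.7) × 0.55 = 0.0495
author C: 0.3 × (1−0.9) × 0.4 = 0.012
author D: 0.35 × (1−0.45) × 0.5 = 0.09625
Highest score → author D.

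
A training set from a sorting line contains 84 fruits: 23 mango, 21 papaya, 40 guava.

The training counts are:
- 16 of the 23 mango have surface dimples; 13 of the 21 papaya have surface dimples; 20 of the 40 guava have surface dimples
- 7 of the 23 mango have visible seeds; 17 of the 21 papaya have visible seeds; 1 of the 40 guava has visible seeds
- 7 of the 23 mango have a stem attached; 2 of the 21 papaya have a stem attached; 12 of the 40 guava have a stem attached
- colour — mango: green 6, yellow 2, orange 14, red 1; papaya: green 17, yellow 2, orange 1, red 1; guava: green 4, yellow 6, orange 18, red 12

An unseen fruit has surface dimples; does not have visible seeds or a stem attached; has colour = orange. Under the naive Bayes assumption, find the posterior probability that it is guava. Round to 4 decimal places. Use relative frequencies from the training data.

mango: (23/84) × (16/23) × (16/23) × (16/23) × (14/23) ≈ 0.0561081
papaya: (21/84) × (13/21) × (4/21) × (19/21) × (1/21) ≈ 0.00127005
guava: (40/84) × (20/40) × (39/40) × (28/40) × (18/40) = 0.073125
P(guava | x) = 0.073125 / 0.13050315 ≈ 0.5603

0.5603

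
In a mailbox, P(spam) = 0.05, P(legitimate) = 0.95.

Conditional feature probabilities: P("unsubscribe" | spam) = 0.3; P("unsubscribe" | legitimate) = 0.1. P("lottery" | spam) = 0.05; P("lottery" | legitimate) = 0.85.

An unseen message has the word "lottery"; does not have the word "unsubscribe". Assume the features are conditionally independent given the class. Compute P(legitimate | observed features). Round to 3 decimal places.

spam: 0.05 × (1−0.3) × 0.05 = 0.00175
legitimate: 0.95 × (1−0.1) × 0.85 = 0.72675
P(legitimate | x) = 0.72675 / 0.7285 ≈ 0.998

0.998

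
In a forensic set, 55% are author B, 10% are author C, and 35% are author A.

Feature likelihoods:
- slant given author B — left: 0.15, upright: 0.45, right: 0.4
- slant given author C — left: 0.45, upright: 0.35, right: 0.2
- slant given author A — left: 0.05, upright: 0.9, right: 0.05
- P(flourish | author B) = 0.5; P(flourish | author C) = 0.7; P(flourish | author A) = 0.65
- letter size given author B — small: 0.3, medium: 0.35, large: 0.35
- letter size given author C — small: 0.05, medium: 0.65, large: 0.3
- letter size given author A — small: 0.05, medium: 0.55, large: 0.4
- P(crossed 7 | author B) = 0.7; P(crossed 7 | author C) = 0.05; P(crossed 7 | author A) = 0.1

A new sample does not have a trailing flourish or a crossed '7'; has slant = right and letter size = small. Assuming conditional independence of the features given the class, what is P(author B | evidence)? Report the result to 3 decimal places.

0.946

author B: 0.55 × 0.4 × (1−0.5) × 0.3 × (1−0.7) = 0.0099
author C: 0.1 × 0.2 × (1−0.7) × 0.05 × (1−0.05) = 0.000285
author A: 0.35 × 0.05 × (1−0.65) × 0.05 × (1−0.1) = 0.000275625
P(author B | x) = 0.0099 / 0.010460625 ≈ 0.946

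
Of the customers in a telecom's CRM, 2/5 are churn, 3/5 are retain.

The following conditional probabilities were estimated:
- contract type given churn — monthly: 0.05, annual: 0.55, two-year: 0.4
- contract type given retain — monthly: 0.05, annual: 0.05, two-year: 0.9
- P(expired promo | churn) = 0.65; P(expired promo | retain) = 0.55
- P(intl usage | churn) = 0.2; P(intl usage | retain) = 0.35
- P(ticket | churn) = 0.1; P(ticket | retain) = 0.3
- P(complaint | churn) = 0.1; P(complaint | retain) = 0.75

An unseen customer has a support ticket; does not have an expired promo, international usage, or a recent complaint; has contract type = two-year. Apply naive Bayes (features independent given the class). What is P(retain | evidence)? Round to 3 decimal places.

0.746

churn: 0.4 × 0.4 × (1−0.65) × (1−0.2) × 0.1 × (1−0.1) = 0.004032
retain: 0.6 × 0.9 × (1−0.55) × (1−0.35) × 0.3 × (1−0.75) = 0.01184625
P(retain | x) = 0.01184625 / 0.01587825 ≈ 0.746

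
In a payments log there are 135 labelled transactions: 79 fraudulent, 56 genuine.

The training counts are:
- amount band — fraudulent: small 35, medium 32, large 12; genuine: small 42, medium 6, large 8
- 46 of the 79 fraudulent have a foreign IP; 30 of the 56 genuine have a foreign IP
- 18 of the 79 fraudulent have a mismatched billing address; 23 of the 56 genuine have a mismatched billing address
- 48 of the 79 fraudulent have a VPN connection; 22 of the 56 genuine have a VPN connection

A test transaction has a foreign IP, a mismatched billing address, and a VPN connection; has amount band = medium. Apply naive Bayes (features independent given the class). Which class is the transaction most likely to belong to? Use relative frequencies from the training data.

fraudulent: (79/135) × (32/79) × (46/79) × (18/79) × (48/79) ≈ 0.0191076
genuine: (56/135) × (6/56) × (30/56) × (23/56) × (22/56) ≈ 0.00384172
Highest score → fraudulent.

fraudulent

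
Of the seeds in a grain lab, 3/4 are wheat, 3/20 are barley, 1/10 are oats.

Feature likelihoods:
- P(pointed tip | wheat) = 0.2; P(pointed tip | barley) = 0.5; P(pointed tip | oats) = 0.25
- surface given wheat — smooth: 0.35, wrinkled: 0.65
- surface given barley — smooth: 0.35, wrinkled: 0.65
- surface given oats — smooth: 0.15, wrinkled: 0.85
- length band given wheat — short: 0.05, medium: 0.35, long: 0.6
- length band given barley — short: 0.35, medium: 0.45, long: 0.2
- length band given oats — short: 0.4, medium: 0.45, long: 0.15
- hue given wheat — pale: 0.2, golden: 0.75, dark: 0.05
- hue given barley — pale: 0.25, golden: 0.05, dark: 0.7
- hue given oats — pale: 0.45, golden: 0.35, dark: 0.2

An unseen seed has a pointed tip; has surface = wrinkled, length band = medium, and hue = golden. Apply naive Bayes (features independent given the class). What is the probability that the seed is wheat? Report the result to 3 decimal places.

wheat: 0.75 × 0.2 × 0.65 × 0.35 × 0.75 = 0.02559375
barley: 0.15 × 0.5 × 0.65 × 0.45 × 0.05 = 0.001096875
oats: 0.1 × 0.25 × 0.85 × 0.45 × 0.35 = 0.003346875
P(wheat | x) = 0.02559375 / 0.0300375 ≈ 0.852

0.852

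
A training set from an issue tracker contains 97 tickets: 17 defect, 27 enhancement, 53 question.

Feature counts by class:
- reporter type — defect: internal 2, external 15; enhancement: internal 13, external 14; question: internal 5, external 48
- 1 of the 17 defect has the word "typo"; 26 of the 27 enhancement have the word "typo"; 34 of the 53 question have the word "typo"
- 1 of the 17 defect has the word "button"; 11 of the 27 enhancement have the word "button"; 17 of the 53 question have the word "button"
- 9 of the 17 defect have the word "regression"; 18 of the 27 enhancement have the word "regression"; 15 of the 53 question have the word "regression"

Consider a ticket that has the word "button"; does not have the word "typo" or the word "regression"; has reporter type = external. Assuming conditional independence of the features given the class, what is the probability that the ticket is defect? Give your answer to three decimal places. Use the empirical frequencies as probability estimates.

0.088

defect: (17/97) × (15/17) × (16/17) × (1/17) × (8/17) ≈ 0.00402887
enhancement: (27/97) × (14/27) × (1/27) × (11/27) × (9/27) ≈ 0.000725939
question: (53/97) × (48/53) × (19/53) × (17/53) × (38/53) ≈ 0.040797
P(defect | x) = 0.00402887 / 0.045551809 ≈ 0.088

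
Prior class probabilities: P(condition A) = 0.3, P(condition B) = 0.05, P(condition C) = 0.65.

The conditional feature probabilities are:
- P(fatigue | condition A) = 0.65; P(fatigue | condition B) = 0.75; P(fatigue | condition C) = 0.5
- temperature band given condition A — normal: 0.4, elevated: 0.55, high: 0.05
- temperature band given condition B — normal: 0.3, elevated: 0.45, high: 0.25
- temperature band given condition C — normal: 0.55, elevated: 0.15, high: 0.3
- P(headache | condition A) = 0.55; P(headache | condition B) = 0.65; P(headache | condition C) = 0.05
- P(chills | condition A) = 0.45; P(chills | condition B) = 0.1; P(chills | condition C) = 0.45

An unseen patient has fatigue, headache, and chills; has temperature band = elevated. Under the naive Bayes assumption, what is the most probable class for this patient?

condition A: 0.3 × 0.65 × 0.55 × 0.55 × 0.45 = 0.026544375
condition B: 0.05 × 0.75 × 0.45 × 0.65 × 0.1 = 0.001096875
condition C: 0.65 × 0.5 × 0.15 × 0.05 × 0.45 = 0.001096875
Highest score → condition A.

condition A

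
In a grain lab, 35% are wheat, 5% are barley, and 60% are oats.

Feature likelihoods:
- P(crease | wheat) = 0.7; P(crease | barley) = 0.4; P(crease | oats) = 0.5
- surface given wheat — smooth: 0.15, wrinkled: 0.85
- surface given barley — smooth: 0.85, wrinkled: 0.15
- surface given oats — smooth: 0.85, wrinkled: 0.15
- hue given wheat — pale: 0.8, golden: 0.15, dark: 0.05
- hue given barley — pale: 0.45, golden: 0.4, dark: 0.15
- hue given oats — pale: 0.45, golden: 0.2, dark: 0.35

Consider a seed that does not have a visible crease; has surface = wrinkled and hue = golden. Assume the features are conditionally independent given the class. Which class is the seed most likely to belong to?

wheat

wheat: 0.35 × (1−0.7) × 0.85 × 0.15 = 0.0133875
barley: 0.05 × (1−0.4) × 0.15 × 0.4 = 0.0018
oats: 0.6 × (1−0.5) × 0.15 × 0.2 = 0.009
Highest score → wheat.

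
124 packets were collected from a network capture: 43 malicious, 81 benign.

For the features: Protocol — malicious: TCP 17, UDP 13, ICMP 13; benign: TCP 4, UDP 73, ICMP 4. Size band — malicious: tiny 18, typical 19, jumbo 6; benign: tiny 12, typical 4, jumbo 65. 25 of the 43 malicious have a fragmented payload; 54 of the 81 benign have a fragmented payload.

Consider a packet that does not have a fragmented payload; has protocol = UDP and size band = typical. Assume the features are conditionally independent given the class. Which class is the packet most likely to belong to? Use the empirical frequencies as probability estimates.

malicious

malicious: (43/124) × (13/43) × (19/43) × (18/43) ≈ 0.0193915
benign: (81/124) × (73/81) × (4/81) × (27/81) ≈ 0.00969069
Highest score → malicious.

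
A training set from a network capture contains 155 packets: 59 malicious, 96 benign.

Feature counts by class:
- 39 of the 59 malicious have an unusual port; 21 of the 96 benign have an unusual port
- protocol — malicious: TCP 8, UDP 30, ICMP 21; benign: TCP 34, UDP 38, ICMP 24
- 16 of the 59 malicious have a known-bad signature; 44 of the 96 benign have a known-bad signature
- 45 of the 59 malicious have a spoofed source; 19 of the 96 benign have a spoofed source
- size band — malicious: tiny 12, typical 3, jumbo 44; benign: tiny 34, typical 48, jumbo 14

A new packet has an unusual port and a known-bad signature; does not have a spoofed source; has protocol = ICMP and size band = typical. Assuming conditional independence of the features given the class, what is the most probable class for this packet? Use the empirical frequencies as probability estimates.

malicious: (59/155) × (39/59) × (21/59) × (16/59) × (14/59) × (3/59) ≈ 0.000293031
benign: (96/155) × (21/96) × (24/96) × (44/96) × (77/96) × (48/96) ≈ 0.00622585
Highest score → benign.

benign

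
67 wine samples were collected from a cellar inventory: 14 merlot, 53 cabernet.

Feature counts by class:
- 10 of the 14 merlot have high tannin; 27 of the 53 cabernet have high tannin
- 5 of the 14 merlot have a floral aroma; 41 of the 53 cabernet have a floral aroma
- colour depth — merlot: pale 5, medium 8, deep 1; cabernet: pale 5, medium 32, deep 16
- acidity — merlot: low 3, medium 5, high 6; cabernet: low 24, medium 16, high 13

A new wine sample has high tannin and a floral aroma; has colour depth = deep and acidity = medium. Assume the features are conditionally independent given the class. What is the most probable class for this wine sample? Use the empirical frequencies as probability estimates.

cabernet

merlot: (14/67) × (10/14) × (5/14) × (1/14) × (5/14) ≈ 0.00135982
cabernet: (53/67) × (27/53) × (41/53) × (16/53) × (16/53) ≈ 0.0284109
Highest score → cabernet.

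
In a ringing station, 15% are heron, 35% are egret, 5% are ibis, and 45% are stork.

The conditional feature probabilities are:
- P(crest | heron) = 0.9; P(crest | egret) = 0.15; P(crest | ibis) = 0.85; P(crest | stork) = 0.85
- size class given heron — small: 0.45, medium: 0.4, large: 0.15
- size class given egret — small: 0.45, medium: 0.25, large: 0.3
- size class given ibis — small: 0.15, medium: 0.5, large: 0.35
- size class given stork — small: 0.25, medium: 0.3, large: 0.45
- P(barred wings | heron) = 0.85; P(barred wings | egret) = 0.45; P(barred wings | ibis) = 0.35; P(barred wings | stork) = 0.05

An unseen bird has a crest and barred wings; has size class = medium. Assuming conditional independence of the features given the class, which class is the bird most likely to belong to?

heron

heron: 0.15 × 0.9 × 0.4 × 0.85 = 0.0459
egret: 0.35 × 0.15 × 0.25 × 0.45 = 0.00590625
ibis: 0.05 × 0.85 × 0.5 × 0.35 = 0.0074375
stork: 0.45 × 0.85 × 0.3 × 0.05 = 0.0057375
Highest score → heron.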